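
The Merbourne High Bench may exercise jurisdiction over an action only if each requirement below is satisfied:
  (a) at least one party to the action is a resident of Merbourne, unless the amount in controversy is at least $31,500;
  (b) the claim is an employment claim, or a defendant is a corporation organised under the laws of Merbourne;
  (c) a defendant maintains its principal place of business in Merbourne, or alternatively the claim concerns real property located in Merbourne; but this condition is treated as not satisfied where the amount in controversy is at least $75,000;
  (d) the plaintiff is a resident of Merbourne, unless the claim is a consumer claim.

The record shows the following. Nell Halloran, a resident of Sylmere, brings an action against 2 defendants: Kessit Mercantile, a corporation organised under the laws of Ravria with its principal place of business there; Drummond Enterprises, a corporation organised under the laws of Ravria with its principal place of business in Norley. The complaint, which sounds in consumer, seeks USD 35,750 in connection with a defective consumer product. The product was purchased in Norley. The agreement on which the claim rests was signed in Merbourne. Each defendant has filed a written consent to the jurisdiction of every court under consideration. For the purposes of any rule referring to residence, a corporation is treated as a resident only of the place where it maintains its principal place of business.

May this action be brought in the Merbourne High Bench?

No

The Merbourne High Bench:
  (a) No party resides in Merbourne. But the amount in controversy is USD 35,750, which meets the $31,500 floor, and the 'unless' clause therefore excuses the requirement. Satisfied.
  (b) The claim is a consumer claim, not an employment claim; the corporate defendant(s) are organised in Ravria, not Merbourne — every alternative fails. Not satisfied.
  (c) The corporate defendant(s) have their principal place of business in Norley, Ravria, not Merbourne; the claim does not concern real property — no alternative holds. Not satisfied.
  (d) The plaintiff resides in Sylmere, not Merbourne. But the claim is a consumer claim, and the 'unless' clause therefore excuses the requirement. Condition met.
  → No jurisdiction.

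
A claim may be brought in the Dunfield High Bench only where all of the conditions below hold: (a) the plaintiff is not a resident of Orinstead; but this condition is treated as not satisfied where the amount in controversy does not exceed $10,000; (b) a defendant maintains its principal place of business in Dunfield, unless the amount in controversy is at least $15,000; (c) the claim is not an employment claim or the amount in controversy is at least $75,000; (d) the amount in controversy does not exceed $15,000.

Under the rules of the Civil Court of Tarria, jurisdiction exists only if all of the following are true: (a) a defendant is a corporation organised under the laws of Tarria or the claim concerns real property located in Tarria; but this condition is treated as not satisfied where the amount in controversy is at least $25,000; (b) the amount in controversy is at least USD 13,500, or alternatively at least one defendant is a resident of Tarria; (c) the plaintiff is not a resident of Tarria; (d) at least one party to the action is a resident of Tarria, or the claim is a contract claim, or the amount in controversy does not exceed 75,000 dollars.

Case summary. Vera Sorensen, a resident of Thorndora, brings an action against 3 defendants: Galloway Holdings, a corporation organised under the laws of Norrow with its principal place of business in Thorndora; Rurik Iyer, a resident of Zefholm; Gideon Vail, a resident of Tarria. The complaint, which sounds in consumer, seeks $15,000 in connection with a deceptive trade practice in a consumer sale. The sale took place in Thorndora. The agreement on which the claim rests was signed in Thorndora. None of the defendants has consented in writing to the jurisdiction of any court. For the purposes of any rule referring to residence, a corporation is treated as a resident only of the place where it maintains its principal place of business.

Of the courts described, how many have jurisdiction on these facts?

1

The Dunfield High Bench:
  (a) The plaintiff resides in Thorndora, which is not Orinstead. The carve-out does not apply: the amount in controversy is $15,000, above the USD 10,000 ceiling. Satisfied.
  (b) The corporate defendant(s) have their principal place of business in Thorndora, not Dunfield. The proviso rescues it, though: the amount in controversy is USD 15,000, which meets the $15,000 floor. Met.
  (c) The claim is a consumer claim, not an employment claim, so this disjunct is met. Satisfied.
  (d) The amount in controversy is 15,000 dollars, within the USD 15,000 ceiling. Condition met.
  → The court has jurisdiction.
The Civil Court of Tarria:
  (a) The corporate defendant(s) are organised in Norrow, not Tarria; the claim does not concern real property — every alternative fails. Fails.
  (b) The amount in controversy is USD 15,000, which meets the USD 13,500 floor — that alternative is enough. Met.
  (c) The plaintiff resides in Thorndora, which is not Tarria. Satisfied.
  (d) Gideon Vail resides in Tarria — that alternative is enough. Condition met.
  → No jurisdiction.
Courts with jurisdiction: the Dunfield High Bench — 1 in total.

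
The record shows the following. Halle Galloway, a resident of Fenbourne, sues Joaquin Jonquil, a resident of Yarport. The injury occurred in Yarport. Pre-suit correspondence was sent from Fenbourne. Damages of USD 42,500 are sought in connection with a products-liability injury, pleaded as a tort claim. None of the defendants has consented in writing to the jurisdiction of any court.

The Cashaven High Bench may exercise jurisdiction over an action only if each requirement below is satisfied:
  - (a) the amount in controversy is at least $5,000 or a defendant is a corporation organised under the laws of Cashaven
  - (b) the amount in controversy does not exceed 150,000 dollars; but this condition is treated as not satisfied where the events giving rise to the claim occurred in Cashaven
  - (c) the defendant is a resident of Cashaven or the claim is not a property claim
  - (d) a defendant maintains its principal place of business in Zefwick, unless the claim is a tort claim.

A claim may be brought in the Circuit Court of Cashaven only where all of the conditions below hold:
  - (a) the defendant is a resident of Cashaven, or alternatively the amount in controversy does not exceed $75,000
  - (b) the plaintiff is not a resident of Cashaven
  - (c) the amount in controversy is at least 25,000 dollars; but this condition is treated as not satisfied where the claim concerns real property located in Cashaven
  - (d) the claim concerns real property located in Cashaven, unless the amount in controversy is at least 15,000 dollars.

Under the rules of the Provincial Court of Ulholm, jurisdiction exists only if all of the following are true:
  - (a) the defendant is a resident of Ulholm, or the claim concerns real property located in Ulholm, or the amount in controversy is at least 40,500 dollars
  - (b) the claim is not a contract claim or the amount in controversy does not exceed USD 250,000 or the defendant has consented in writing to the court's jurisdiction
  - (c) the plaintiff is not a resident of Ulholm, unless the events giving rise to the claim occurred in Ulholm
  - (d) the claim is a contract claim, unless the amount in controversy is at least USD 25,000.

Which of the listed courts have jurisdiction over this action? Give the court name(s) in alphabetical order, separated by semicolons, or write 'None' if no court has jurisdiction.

The Cashaven High Bench:
  (a) The amount in controversy is $42,500, which meets the $5,000 floor, which satisfies one of the alternatives. Satisfied.
  (b) The amount in controversy is USD 42,500, within the $150,000 ceiling. The exception is not triggered, since the operative events occurred in Yarport, not Cashaven. Met.
  (c) The claim is a tort claim, not a property claim, so this disjunct is met. Condition met.
  (d) No defendant is a corporation. But the claim is a tort claim, and the 'unless' clause therefore excuses the requirement. Satisfied.
  → Jurisdiction lies.
The Circuit Court of Cashaven:
  (a) The amount in controversy is $42,500, within the $75,000 ceiling, so this disjunct is met. Satisfied.
  (b) The plaintiff resides in Fenbourne, which is not Cashaven. Condition met.
  (c) The amount in controversy is 42,500 dollars, which meets the $25,000 floor. And the carve-out is inapplicable — the claim does not concern real property. Satisfied.
  (d) The claim does not concern real property. But the amount in controversy is 42,500 dollars, which meets the USD 15,000 floor, and the 'unless' clause therefore excuses the requirement. Satisfied.
  → Jurisdiction lies.
The Provincial Court of Ulholm:
  (a) The amount in controversy is 42,500 dollars, which meets the USD 40,500 floor — that alternative is enough. Condition met.
  (b) The claim is a tort claim, not a contract claim — that alternative is enough. Satisfied.
  (c) The plaintiff resides in Fenbourne, which is not Ulholm. Satisfied.
  (d) The claim is a tort claim, not a contract claim. The proviso rescues it, though: the amount in controversy is $42,500, which meets the $25,000 floor. Met.
  → Every requirement is satisfied — jurisdiction.

the Cashaven High Bench; the Circuit Court of Cashaven; the Provincial Court of Ulholm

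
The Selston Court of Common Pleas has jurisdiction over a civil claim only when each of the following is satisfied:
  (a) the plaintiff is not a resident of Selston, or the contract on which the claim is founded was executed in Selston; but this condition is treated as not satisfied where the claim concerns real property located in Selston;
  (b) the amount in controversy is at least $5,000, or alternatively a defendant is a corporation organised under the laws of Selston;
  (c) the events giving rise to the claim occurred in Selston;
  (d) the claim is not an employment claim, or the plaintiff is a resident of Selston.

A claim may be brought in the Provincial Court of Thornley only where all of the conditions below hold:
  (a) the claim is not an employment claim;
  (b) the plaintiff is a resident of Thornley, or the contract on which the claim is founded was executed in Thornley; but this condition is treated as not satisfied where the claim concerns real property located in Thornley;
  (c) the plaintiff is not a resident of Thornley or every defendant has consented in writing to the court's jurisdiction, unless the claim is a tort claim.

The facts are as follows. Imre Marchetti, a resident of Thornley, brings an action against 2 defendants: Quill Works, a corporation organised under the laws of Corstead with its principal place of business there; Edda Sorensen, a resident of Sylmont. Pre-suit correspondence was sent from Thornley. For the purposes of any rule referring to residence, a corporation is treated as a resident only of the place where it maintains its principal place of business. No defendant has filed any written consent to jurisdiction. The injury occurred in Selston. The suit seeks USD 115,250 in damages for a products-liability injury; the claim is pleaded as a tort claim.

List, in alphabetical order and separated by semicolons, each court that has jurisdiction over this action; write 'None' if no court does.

The Selston Court of Common Pleas:
  (a) The plaintiff resides in Thornley, which is not Selston, which satisfies one of the alternatives. The exception is not triggered, since the claim does not concern real property. Met.
  (b) The amount in controversy is USD 115,250, which meets the 5,000 dollars floor, which satisfies one of the alternatives. Met.
  (c) The operative events occurred in Selston. Met.
  (d) The claim is a tort claim, not an employment claim, so one alternative holds. Satisfied.
  → Every requirement is satisfied — jurisdiction.
The Provincial Court of Thornley:
  (a) The claim is a tort claim, not an employment claim. Satisfied.
  (b) The plaintiff resides in Thornley, so one alternative holds. The carve-out does not apply: the claim does not concern real property. Met.
  (c) The plaintiff resides in Thornley; no such written consent has been filed — every alternative fails. The proviso rescues it, though: the claim is a tort claim. Met.
  → Jurisdiction lies.

the Provincial Court of Thornley; the Selston Court of Common Pleas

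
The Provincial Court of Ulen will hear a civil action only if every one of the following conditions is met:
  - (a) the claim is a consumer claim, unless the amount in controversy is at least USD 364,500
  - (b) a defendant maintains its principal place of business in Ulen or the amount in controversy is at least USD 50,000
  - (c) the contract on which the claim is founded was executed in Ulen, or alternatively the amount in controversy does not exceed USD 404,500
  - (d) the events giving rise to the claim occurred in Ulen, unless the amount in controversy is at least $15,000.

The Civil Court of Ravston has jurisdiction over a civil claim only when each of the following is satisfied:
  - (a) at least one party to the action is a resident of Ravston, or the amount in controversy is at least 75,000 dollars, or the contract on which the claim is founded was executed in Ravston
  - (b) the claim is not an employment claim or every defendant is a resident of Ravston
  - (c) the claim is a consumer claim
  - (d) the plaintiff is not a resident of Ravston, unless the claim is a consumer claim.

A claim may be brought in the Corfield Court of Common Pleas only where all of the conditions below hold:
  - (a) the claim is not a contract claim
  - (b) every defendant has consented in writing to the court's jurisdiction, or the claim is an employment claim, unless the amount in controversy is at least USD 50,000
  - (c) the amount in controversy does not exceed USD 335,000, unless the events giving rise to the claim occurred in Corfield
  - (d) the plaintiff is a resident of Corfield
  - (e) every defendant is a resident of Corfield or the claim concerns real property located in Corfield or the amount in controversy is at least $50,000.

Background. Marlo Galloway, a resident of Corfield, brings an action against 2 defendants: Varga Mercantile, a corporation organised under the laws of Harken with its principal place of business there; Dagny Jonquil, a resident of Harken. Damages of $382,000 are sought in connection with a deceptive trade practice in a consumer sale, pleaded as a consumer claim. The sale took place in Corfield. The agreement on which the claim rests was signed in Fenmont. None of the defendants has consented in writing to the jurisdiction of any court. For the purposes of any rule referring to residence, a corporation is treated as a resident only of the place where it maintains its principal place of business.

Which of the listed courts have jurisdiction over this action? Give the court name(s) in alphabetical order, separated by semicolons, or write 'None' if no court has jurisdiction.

the Civil Court of Ravston; the Corfield Court of Common Pleas; the Provincial Court of Ulen

The Provincial Court of Ulen:
  (a) The claim is a consumer claim. Satisfied.
  (b) The amount in controversy is $382,000, which meets the $50,000 floor, so one alternative holds. Condition met.
  (c) The amount in controversy is USD 382,000, within the $404,500 ceiling, which satisfies one of the alternatives. Satisfied.
  (d) The operative events occurred in Corfield, not Ulen. However, the amount in controversy is $382,000, which meets the 15,000 dollars floor, so the 'unless' proviso supplies this condition. Condition met.
  → The court has jurisdiction.
The Civil Court of Ravston:
  (a) The amount in controversy is 382,000 dollars, which meets the USD 75,000 floor, so one alternative holds. Met.
  (b) The claim is a consumer claim, not an employment claim — that alternative is enough. Met.
  (c) The claim is a consumer claim. Satisfied.
  (d) The plaintiff resides in Corfield, which is not Ravston. Satisfied.
  → All conditions met; jurisdiction exists.
The Corfield Court of Common Pleas:
  (a) The claim is a consumer claim, not a contract claim. Condition met.
  (b) No such written consent has been filed; the claim is a consumer claim, not an employment claim — none of the alternatives is met. The proviso rescues it, though: the amount in controversy is 382,000 dollars, which meets the 50,000 dollars floor. Satisfied.
  (c) The amount in controversy is $382,000, above the USD 335,000 ceiling. The proviso rescues it, though: the operative events occurred in Corfield. Condition met.
  (d) The plaintiff resides in Corfield. Condition met.
  (e) The amount in controversy is 382,000 dollars, which meets the $50,000 floor — that alternative is enough. Satisfied.
  → Every requirement is satisfied — jurisdiction.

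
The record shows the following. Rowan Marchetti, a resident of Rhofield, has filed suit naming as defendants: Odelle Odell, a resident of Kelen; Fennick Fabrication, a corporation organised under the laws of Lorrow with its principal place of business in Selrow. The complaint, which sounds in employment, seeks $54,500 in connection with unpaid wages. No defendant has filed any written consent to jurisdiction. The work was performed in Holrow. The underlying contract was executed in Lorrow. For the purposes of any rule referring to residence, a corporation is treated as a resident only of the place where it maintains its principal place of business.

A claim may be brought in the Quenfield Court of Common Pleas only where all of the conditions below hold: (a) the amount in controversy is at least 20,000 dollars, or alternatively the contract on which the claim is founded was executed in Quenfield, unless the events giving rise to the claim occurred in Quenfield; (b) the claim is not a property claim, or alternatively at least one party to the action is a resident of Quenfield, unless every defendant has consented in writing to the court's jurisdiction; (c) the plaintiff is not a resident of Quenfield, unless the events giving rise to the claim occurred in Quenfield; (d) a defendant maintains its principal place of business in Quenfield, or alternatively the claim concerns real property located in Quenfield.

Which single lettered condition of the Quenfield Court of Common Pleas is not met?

(d)

The Quenfield Court of Common Pleas:
  (a) The amount in controversy is 54,500 dollars, which meets the $20,000 floor, which satisfies one of the alternatives. Condition met.
  (b) The claim is an employment claim, not a property claim — that alternative is enough. Met.
  (c) The plaintiff resides in Rhofield, which is not Quenfield. Satisfied.
  (d) The corporate defendant(s) have their principal place of business in Selrow, not Quenfield; the claim does not concern real property — every alternative fails. Not met.
Only condition (d) fails.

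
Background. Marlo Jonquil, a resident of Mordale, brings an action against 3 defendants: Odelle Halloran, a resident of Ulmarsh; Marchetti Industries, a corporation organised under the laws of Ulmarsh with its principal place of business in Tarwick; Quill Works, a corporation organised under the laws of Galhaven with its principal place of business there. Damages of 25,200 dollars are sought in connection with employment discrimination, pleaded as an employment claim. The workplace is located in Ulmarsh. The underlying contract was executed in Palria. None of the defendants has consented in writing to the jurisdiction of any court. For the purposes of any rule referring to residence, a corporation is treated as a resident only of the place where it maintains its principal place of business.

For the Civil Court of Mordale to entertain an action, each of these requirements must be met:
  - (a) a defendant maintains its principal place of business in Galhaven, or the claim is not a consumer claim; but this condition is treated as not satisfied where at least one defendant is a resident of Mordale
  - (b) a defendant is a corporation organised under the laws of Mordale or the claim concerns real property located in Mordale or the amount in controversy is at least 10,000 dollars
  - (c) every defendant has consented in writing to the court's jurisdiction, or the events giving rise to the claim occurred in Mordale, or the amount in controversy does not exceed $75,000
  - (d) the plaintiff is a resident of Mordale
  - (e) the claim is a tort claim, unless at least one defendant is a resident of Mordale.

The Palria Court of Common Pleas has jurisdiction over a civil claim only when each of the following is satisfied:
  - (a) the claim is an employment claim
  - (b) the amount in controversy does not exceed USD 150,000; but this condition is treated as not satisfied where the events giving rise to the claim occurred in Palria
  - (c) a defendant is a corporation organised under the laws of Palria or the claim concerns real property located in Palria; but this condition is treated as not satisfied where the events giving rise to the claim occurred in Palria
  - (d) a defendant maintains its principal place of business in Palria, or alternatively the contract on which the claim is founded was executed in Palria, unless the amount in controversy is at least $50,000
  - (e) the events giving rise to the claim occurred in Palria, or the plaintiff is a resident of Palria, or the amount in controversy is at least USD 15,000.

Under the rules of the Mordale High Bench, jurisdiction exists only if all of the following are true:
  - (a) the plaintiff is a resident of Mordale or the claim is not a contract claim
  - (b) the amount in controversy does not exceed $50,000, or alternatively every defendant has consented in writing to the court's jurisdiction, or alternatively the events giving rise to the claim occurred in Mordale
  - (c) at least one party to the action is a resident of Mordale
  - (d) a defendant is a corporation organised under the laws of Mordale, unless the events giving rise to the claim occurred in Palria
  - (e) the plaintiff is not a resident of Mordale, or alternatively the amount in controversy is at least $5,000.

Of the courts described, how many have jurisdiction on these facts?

0

The Civil Court of Mordale:
  (a) Quill Works has its principal place of business in Galhaven, so one alternative holds. And the carve-out is inapplicable — no defendant resides in Mordale (they reside in Ulmarsh, Tarwick, Galhaven). Satisfied.
  (b) The amount in controversy is USD 25,200, which meets the $10,000 floor, which satisfies one of the alternatives. Condition met.
  (c) The amount in controversy is $25,200, within the $75,000 ceiling, which satisfies one of the alternatives. Met.
  (d) The plaintiff resides in Mordale. Met.
  (e) The claim is an employment claim, not a tort claim. The proviso offers no rescue either, since no defendant resides in Mordale (they reside in Ulmarsh, Tarwick, Galhaven). Not met.
  → At least one condition fails; no jurisdiction.
The Palria Court of Common Pleas:
  (a) The claim is an employment claim. Condition met.
  (b) The amount in controversy is USD 25,200, within the USD 150,000 ceiling. And the carve-out is inapplicable — the operative events occurred in Ulmarsh, not Palria. Condition met.
  (c) The corporate defendant(s) are organised in Galhaven, Ulmarsh, not Palria; the claim does not concern real property — none of the alternatives is met. Fails.
  (d) The contract was executed in Palria, which satisfies one of the alternatives. Met.
  (e) The amount in controversy is USD 25,200, which meets the $15,000 floor, so one alternative holds. Condition met.
  → Not every requirement is met — no jurisdiction.
The Mordale High Bench:
  (a) The plaintiff resides in Mordale, so one alternative holds. Met.
  (b) The amount in controversy is $25,200, within the $50,000 ceiling, so one alternative holds. Met.
  (c) Marlo Jonquil resides in Mordale. Met.
  (d) The corporate defendant(s) are organised in Galhaven, Ulmarsh, not Mordale. Nor does the 'unless' clause help: the operative events occurred in Ulmarsh, not Palria. Not satisfied.
  (e) The amount in controversy is USD 25,200, which meets the $5,000 floor, so this disjunct is met. Met.
  → Not every requirement is met — no jurisdiction.
No court satisfies all of its conditions.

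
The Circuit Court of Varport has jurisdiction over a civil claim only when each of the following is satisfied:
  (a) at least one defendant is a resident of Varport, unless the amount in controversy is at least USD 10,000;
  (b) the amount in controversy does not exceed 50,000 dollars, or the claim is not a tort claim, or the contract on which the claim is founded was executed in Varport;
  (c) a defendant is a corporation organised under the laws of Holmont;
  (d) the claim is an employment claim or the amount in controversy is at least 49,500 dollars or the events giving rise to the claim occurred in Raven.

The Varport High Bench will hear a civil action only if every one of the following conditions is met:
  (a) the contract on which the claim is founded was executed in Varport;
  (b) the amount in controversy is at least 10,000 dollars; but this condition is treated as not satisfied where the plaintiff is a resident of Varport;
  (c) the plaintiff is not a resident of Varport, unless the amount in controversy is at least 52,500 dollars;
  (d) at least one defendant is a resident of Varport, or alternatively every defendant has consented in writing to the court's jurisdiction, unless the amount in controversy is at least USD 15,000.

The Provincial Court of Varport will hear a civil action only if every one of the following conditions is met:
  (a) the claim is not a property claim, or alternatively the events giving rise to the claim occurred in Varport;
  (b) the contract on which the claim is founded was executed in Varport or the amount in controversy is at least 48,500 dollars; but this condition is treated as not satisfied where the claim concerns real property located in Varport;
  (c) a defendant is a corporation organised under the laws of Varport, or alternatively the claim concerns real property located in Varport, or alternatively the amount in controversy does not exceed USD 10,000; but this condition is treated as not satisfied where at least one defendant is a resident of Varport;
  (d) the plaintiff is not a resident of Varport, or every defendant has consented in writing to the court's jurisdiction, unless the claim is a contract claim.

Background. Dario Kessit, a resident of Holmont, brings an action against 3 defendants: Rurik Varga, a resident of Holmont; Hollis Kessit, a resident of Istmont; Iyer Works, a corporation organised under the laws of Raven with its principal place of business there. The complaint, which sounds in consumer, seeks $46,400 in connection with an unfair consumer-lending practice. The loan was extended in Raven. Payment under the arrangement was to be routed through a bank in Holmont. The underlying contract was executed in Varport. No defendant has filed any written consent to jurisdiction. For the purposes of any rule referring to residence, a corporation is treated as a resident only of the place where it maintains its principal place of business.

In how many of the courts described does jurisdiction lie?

The Circuit Court of Varport:
  (a) No defendant resides in Varport (they reside in Holmont, Istmont, Raven). However, the amount in controversy is $46,400, which meets the 10,000 dollars floor, so the 'unless' proviso supplies this condition. Satisfied.
  (b) The amount in controversy is $46,400, within the 50,000 dollars ceiling, so this disjunct is met. Met.
  (c) The corporate defendant(s) are organised in Raven, not Holmont. Condition not met.
  (d) The operative events occurred in Raven, which satisfies one of the alternatives. Condition met.
  → No jurisdiction.
The Varport High Bench:
  (a) The contract was executed in Varport. Satisfied.
  (b) The amount in controversy is 46,400 dollars, which meets the 10,000 dollars floor. And the carve-out is inapplicable — the plaintiff resides in Holmont, not Varport. Satisfied.
  (c) The plaintiff resides in Holmont, which is not Varport. Condition met.
  (d) No defendant resides in Varport (they reside in Holmont, Istmont, Raven); no such written consent has been filed — every alternative fails. But the amount in controversy is $46,400, which meets the 15,000 dollars floor, and the 'unless' clause therefore excuses the requirement. Met.
  → The court has jurisdiction.
The Provincial Court of Varport:
  (a) The claim is a consumer claim, not a property claim, so one alternative holds. Satisfied.
  (b) The contract was executed in Varport — that alternative is enough. The carve-out does not apply: the claim does not concern real property. Satisfied.
  (c) The corporate defendant(s) are organised in Raven, not Varport; the claim does not concern real property; the amount in controversy is 46,400 dollars, above the USD 10,000 ceiling — every alternative fails. Fails.
  (d) The plaintiff resides in Holmont, which is not Varport — that alternative is enough. Condition met.
  → The court lacks jurisdiction.
Courts with jurisdiction: the Varport High Bench — 1 in total.

1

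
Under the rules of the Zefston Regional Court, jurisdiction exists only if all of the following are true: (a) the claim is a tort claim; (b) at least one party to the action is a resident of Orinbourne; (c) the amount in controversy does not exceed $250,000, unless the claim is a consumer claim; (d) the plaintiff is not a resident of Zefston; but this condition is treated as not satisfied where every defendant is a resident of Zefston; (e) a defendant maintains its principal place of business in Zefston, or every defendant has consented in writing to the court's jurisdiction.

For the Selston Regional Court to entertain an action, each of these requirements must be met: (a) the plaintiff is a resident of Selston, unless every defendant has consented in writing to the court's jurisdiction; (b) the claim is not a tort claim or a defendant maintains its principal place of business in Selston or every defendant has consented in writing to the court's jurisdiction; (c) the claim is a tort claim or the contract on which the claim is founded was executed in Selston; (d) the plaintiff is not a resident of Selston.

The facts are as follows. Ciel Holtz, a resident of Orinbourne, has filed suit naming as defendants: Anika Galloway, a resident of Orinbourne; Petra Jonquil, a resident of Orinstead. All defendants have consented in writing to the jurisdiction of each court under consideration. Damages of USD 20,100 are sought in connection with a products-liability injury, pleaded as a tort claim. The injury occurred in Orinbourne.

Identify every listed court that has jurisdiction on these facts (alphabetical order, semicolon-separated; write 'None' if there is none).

The Zefston Regional Court:
  (a) The claim is a tort claim. Satisfied.
  (b) Ciel Holtz resides in Orinbourne. Condition met.
  (c) The amount in controversy is USD 20,100, within the 250,000 dollars ceiling. Condition met.
  (d) The plaintiff resides in Orinbourne, which is not Zefston. And the carve-out is inapplicable — the defendants reside as follows — Anika Galloway in Orinbourne, Petra Jonquil in Orinstead — not all in Zefston. Met.
  (e) Every defendant has filed written consent — that alternative is enough. Satisfied.
  → Every requirement is satisfied — jurisdiction.
The Selston Regional Court:
  (a) The plaintiff resides in Orinbourne, not Selston. The proviso rescues it, though: every defendant has filed written consent. Condition met.
  (b) Every defendant has filed written consent, so this disjunct is met. Condition met.
  (c) The claim is a tort claim, so one alternative holds. Met.
  (d) The plaintiff resides in Orinbourne, which is not Selston. Met.
  → The court has jurisdiction.

the Selston Regional Court; the Zefston Regional Court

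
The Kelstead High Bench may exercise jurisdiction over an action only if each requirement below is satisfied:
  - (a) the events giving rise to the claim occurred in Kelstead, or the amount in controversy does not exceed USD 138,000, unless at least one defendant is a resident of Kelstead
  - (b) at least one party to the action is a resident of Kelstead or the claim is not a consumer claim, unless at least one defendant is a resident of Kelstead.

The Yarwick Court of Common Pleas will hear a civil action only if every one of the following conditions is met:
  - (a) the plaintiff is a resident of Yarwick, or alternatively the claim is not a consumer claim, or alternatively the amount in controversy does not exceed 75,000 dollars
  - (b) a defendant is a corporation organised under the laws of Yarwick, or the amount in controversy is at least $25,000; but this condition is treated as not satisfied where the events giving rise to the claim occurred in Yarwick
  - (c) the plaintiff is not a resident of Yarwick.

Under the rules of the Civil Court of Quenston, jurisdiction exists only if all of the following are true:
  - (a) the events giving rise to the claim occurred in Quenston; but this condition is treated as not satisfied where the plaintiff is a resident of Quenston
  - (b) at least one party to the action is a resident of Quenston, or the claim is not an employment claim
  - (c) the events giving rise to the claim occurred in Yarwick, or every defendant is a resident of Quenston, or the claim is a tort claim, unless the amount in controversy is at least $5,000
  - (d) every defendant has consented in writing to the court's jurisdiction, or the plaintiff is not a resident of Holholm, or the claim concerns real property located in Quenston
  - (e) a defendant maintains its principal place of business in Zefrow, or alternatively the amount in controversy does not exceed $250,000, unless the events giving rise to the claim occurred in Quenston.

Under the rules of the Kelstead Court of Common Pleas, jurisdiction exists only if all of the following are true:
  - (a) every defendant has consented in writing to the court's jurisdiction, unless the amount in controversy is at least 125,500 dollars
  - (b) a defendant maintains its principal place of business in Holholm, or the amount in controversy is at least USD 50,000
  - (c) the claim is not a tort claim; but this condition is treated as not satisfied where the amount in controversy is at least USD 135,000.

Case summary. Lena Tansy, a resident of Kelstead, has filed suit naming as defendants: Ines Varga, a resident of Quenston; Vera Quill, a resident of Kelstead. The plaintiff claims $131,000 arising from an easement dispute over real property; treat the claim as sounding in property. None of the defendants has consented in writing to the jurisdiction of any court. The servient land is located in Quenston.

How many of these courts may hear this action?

4

The Kelstead High Bench:
  (a) The amount in controversy is 131,000 dollars, within the $138,000 ceiling — that alternative is enough. Met.
  (b) Lena Tansy resides in Kelstead, which satisfies one of the alternatives. Met.
  → Jurisdiction lies.
The Yarwick Court of Common Pleas:
  (a) The claim is a property claim, not a consumer claim — that alternative is enough. Satisfied.
  (b) The amount in controversy is USD 131,000, which meets the 25,000 dollars floor, which satisfies one of the alternatives. The exception is not triggered, since the operative events occurred in Quenston, not Yarwick. Met.
  (c) The plaintiff resides in Kelstead, which is not Yarwick. Met.
  → All conditions met; jurisdiction exists.
The Civil Court of Quenston:
  (a) The operative events occurred in Quenston. The exception is not triggered, since the plaintiff resides in Kelstead, not Quenston. Condition met.
  (b) Ines Varga resides in Quenston, so this disjunct is met. Met.
  (c) The operative events occurred in Quenston, not Yarwick; the defendants reside as follows — Ines Varga in Quenston, Vera Quill in Kelstead — not all in Quenston; the claim is a property claim, not a tort claim — no alternative holds. But the amount in controversy is 131,000 dollars, which meets the USD 5,000 floor, and the 'unless' clause therefore excuses the requirement. Satisfied.
  (d) The plaintiff resides in Kelstead, which is not Holholm — that alternative is enough. Satisfied.
  (e) The amount in controversy is 131,000 dollars, within the USD 250,000 ceiling, which satisfies one of the alternatives. Met.
  → Every requirement is satisfied — jurisdiction.
The Kelstead Court of Common Pleas:
  (a) No such written consent has been filed. However, the amount in controversy is USD 131,000, which meets the 125,500 dollars floor, so the 'unless' proviso supplies this condition. Met.
  (b) The amount in controversy is $131,000, which meets the $50,000 floor, so one alternative holds. Met.
  (c) The claim is a property claim, not a tort claim. And the carve-out is inapplicable — the amount in controversy is USD 131,000, below the USD 135,000 floor. Met.
  → Every requirement is satisfied — jurisdiction.
Courts with jurisdiction: the Kelstead High Bench, the Yarwick Court of Common Pleas, the Civil Court of Quenston, the Kelstead Court of Common Pleas — 4 in total.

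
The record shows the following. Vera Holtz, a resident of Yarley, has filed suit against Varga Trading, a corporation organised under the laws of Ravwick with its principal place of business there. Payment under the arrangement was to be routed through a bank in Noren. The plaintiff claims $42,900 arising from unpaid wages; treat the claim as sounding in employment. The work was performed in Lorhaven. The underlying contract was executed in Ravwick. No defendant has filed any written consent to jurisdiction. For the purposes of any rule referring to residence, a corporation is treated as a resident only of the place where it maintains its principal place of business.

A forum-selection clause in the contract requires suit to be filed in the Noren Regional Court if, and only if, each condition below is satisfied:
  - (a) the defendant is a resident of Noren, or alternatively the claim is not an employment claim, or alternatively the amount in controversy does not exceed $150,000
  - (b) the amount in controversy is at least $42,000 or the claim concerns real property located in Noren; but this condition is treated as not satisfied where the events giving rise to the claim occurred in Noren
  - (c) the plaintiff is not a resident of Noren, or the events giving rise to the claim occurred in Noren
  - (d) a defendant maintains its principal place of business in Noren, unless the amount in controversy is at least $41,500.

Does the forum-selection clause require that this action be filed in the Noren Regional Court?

The Noren Regional Court:
  (a) The amount in controversy is USD 42,900, within the $150,000 ceiling, so one alternative holds. Condition met.
  (b) The amount in controversy is $42,900, which meets the 42,000 dollars floor, which satisfies one of the alternatives. The exception is not triggered, since the operative events occurred in Lorhaven, not Noren. Met.
  (c) The plaintiff resides in Yarley, which is not Noren — that alternative is enough. Satisfied.
  (d) The corporate defendant(s) have their principal place of business in Ravwick, not Noren. The proviso rescues it, though: the amount in controversy is 42,900 dollars, which meets the 41,500 dollars floor. Condition met.
  → The clause applies.

Yes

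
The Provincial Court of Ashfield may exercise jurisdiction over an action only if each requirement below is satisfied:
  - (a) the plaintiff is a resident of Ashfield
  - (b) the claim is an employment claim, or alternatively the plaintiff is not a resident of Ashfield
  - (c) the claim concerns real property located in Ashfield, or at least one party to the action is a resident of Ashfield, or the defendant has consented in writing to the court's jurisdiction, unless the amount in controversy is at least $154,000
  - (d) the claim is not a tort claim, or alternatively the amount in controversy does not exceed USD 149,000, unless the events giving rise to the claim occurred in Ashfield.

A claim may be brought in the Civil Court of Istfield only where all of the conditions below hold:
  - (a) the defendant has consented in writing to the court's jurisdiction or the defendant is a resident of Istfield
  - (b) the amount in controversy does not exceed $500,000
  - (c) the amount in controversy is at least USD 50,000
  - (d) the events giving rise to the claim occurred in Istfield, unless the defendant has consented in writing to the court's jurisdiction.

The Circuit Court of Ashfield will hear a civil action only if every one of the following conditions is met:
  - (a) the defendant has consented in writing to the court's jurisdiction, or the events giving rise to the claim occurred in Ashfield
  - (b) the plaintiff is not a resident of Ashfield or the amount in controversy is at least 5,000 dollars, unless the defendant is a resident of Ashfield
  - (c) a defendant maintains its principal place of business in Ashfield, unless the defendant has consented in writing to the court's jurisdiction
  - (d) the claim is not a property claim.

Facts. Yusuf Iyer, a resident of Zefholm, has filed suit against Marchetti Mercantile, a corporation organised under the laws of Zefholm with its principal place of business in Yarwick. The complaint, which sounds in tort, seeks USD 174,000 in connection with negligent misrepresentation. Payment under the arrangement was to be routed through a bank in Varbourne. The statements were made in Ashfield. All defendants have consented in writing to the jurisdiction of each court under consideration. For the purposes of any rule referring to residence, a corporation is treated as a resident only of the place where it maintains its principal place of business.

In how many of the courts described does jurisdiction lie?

The Provincial Court of Ashfield:
  (a) The plaintiff resides in Zefholm, not Ashfield. Fails.
  (b) The plaintiff resides in Zefholm, which is not Ashfield — that alternative is enough. Satisfied.
  (c) Every defendant has filed written consent, which satisfies one of the alternatives. Met.
  (d) The claim is a tort claim; the amount in controversy is USD 174,000, above the USD 149,000 ceiling — no alternative holds. The proviso rescues it, though: the operative events occurred in Ashfield. Met.
  → At least one condition fails; no jurisdiction.
The Civil Court of Istfield:
  (a) Every defendant has filed written consent, so this disjunct is met. Condition met.
  (b) The amount in controversy is USD 174,000, within the USD 500,000 ceiling. Met.
  (c) The amount in controversy is USD 174,000, which meets the 50,000 dollars floor. Satisfied.
  (d) The operative events occurred in Ashfield, not Istfield. However, every defendant has filed written consent, so the 'unless' proviso supplies this condition. Condition met.
  → Jurisdiction lies.
The Circuit Court of Ashfield:
  (a) Every defendant has filed written consent, which satisfies one of the alternatives. Satisfied.
  (b) The plaintiff resides in Zefholm, which is not Ashfield, so one alternative holds. Satisfied.
  (c) The corporate defendant(s) have their principal place of business in Yarwick, not Ashfield. But every defendant has filed written consent, and the 'unless' clause therefore excuses the requirement. Satisfied.
  (d) The claim is a tort claim, not a property claim. Met.
  → The court has jurisdiction.
Courts with jurisdiction: the Civil Court of Istfield, the Circuit Court of Ashfield — 2 in total.

2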